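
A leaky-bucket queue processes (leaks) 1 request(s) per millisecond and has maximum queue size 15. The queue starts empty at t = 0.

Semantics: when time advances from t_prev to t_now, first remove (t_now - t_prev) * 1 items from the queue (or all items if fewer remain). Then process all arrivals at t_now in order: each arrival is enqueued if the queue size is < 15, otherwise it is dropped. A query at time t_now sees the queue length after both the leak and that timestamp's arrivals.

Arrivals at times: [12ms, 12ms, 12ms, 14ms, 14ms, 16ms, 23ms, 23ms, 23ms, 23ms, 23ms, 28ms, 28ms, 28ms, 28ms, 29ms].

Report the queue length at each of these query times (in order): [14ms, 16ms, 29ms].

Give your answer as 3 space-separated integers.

Queue lengths at query times:
  query t=14ms: backlog = 3
  query t=16ms: backlog = 2
  query t=29ms: backlog = 4

Answer: 3 2 4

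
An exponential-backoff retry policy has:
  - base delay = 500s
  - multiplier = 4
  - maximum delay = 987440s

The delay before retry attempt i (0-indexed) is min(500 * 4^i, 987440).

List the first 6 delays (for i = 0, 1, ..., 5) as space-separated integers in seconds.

Answer: 500 2000 8000 32000 128000 512000

Derivation:
Computing each delay:
  i=0: min(500*4^0, 987440) = 500
  i=1: min(500*4^1, 987440) = 2000
  i=2: min(500*4^2, 987440) = 8000
  i=3: min(500*4^3, 987440) = 32000
  i=4: min(500*4^4, 987440) = 128000
  i=5: min(500*4^5, 987440) = 512000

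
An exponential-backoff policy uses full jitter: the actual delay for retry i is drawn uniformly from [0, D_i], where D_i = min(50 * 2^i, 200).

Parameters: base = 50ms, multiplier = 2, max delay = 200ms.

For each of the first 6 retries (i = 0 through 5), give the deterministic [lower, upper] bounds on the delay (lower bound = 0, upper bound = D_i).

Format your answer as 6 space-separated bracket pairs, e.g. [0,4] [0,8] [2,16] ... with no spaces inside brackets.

Answer: [0,50] [0,100] [0,200] [0,200] [0,200] [0,200]

Derivation:
Computing bounds per retry:
  i=0: D_i=min(50*2^0,200)=50, bounds=[0,50]
  i=1: D_i=min(50*2^1,200)=100, bounds=[0,100]
  i=2: D_i=min(50*2^2,200)=200, bounds=[0,200]
  i=3: D_i=min(50*2^3,200)=200, bounds=[0,200]
  i=4: D_i=min(50*2^4,200)=200, bounds=[0,200]
  i=5: D_i=min(50*2^5,200)=200, bounds=[0,200]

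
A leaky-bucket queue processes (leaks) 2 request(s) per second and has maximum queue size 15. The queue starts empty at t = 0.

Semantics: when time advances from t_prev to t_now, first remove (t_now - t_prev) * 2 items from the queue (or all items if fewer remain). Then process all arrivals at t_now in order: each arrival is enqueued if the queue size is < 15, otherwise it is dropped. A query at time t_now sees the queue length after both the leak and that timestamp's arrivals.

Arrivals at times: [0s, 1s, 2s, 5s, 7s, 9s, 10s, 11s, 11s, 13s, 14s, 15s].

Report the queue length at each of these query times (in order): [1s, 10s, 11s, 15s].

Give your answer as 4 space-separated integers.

Answer: 1 1 2 1

Derivation:
Queue lengths at query times:
  query t=1s: backlog = 1
  query t=10s: backlog = 1
  query t=11s: backlog = 2
  query t=15s: backlog = 1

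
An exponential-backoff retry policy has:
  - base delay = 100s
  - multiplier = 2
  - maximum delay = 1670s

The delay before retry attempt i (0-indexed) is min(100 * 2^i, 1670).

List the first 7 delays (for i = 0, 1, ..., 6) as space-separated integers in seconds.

Answer: 100 200 400 800 1600 1670 1670

Derivation:
Computing each delay:
  i=0: min(100*2^0, 1670) = 100
  i=1: min(100*2^1, 1670) = 200
  i=2: min(100*2^2, 1670) = 400
  i=3: min(100*2^3, 1670) = 800
  i=4: min(100*2^4, 1670) = 1600
  i=5: min(100*2^5, 1670) = 1670
  i=6: min(100*2^6, 1670) = 1670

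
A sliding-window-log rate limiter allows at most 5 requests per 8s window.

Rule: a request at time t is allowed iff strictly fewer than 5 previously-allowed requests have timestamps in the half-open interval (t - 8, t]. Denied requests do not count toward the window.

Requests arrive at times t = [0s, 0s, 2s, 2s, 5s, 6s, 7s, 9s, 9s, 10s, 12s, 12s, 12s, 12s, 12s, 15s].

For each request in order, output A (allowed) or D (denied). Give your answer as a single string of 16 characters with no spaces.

Tracking allowed requests in the window:
  req#1 t=0s: ALLOW
  req#2 t=0s: ALLOW
  req#3 t=2s: ALLOW
  req#4 t=2s: ALLOW
  req#5 t=5s: ALLOW
  req#6 t=6s: DENY
  req#7 t=7s: DENY
  req#8 t=9s: ALLOW
  req#9 t=9s: ALLOW
  req#10 t=10s: ALLOW
  req#11 t=12s: ALLOW
  req#12 t=12s: DENY
  req#13 t=12s: DENY
  req#14 t=12s: DENY
  req#15 t=12s: DENY
  req#16 t=15s: ALLOW

Answer: AAAAADDAAAADDDDA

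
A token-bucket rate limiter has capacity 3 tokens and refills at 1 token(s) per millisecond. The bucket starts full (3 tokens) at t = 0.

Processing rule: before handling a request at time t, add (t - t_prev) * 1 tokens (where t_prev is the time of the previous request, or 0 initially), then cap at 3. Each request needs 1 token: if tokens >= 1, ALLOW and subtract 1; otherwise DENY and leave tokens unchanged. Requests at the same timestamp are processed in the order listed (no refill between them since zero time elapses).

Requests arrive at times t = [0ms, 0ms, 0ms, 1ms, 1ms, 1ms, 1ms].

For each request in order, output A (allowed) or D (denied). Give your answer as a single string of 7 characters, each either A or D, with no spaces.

Answer: AAAADDD

Derivation:
Simulating step by step:
  req#1 t=0ms: ALLOW
  req#2 t=0ms: ALLOW
  req#3 t=0ms: ALLOW
  req#4 t=1ms: ALLOW
  req#5 t=1ms: DENY
  req#6 t=1ms: DENY
  req#7 t=1ms: DENY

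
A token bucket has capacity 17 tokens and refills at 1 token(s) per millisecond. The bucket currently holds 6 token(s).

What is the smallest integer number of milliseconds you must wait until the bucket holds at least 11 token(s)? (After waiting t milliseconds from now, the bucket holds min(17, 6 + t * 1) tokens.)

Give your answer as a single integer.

Need 6 + t * 1 >= 11, so t >= 5/1.
Smallest integer t = ceil(5/1) = 5.

Answer: 5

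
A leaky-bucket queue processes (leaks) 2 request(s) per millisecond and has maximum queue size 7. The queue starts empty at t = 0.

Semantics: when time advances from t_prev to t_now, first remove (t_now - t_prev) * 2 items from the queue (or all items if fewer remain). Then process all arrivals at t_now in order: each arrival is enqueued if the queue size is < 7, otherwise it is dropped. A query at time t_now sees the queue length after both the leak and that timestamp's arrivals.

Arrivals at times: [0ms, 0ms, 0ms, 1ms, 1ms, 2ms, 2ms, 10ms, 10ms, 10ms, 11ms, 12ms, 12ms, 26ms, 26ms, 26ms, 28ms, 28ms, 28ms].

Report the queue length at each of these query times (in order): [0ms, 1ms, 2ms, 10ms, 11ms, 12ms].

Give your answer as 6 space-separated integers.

Queue lengths at query times:
  query t=0ms: backlog = 3
  query t=1ms: backlog = 3
  query t=2ms: backlog = 3
  query t=10ms: backlog = 3
  query t=11ms: backlog = 2
  query t=12ms: backlog = 2

Answer: 3 3 3 3 2 2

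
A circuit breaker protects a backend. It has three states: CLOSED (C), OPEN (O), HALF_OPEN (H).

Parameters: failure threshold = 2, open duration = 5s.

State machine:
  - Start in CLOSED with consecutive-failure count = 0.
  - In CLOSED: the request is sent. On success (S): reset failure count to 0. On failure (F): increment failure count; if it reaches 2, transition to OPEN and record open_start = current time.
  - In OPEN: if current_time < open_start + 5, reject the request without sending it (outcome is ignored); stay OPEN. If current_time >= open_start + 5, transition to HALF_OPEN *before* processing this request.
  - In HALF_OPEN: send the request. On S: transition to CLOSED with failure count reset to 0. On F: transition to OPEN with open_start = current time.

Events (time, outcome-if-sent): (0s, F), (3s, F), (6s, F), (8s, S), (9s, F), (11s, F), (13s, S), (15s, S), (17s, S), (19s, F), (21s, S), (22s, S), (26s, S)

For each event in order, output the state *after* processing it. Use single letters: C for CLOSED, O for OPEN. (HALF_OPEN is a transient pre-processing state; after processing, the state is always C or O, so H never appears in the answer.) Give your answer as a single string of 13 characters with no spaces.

Answer: COOCCOOOCCCCC

Derivation:
State after each event:
  event#1 t=0s outcome=F: state=CLOSED
  event#2 t=3s outcome=F: state=OPEN
  event#3 t=6s outcome=F: state=OPEN
  event#4 t=8s outcome=S: state=CLOSED
  event#5 t=9s outcome=F: state=CLOSED
  event#6 t=11s outcome=F: state=OPEN
  event#7 t=13s outcome=S: state=OPEN
  event#8 t=15s outcome=S: state=OPEN
  event#9 t=17s outcome=S: state=CLOSED
  event#10 t=19s outcome=F: state=CLOSED
  event#11 t=21s outcome=S: state=CLOSED
  event#12 t=22s outcome=S: state=CLOSED
  event#13 t=26s outcome=S: state=CLOSED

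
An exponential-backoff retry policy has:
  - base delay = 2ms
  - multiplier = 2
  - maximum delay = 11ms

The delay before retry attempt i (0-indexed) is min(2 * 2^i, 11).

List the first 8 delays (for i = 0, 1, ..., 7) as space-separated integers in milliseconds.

Answer: 2 4 8 11 11 11 11 11

Derivation:
Computing each delay:
  i=0: min(2*2^0, 11) = 2
  i=1: min(2*2^1, 11) = 4
  i=2: min(2*2^2, 11) = 8
  i=3: min(2*2^3, 11) = 11
  i=4: min(2*2^4, 11) = 11
  i=5: min(2*2^5, 11) = 11
  i=6: min(2*2^6, 11) = 11
  i=7: min(2*2^7, 11) = 11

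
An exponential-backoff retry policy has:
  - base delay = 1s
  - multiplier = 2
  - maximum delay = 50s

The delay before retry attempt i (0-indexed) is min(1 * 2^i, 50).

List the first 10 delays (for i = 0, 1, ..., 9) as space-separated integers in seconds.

Computing each delay:
  i=0: min(1*2^0, 50) = 1
  i=1: min(1*2^1, 50) = 2
  i=2: min(1*2^2, 50) = 4
  i=3: min(1*2^3, 50) = 8
  i=4: min(1*2^4, 50) = 16
  i=5: min(1*2^5, 50) = 32
  i=6: min(1*2^6, 50) = 50
  i=7: min(1*2^7, 50) = 50
  i=8: min(1*2^8, 50) = 50
  i=9: min(1*2^9, 50) = 50

Answer: 1 2 4 8 16 32 50 50 50 50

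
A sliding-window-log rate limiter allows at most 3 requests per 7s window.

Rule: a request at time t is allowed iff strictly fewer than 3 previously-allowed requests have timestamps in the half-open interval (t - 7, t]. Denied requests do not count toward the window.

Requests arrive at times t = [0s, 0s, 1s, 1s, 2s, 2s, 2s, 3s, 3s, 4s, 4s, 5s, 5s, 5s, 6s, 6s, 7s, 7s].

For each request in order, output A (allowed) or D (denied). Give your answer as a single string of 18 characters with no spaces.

Tracking allowed requests in the window:
  req#1 t=0s: ALLOW
  req#2 t=0s: ALLOW
  req#3 t=1s: ALLOW
  req#4 t=1s: DENY
  req#5 t=2s: DENY
  req#6 t=2s: DENY
  req#7 t=2s: DENY
  req#8 t=3s: DENY
  req#9 t=3s: DENY
  req#10 t=4s: DENY
  req#11 t=4s: DENY
  req#12 t=5s: DENY
  req#13 t=5s: DENY
  req#14 t=5s: DENY
  req#15 t=6s: DENY
  req#16 t=6s: DENY
  req#17 t=7s: ALLOW
  req#18 t=7s: ALLOW

Answer: AAADDDDDDDDDDDDDAA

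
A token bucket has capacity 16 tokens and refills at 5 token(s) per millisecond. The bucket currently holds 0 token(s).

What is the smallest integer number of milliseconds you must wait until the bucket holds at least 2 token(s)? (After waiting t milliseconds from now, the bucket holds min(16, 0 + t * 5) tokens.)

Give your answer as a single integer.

Answer: 1

Derivation:
Need 0 + t * 5 >= 2, so t >= 2/5.
Smallest integer t = ceil(2/5) = 1.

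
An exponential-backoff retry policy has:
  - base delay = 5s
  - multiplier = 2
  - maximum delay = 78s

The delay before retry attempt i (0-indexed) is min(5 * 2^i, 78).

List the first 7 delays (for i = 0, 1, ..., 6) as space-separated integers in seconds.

Answer: 5 10 20 40 78 78 78

Derivation:
Computing each delay:
  i=0: min(5*2^0, 78) = 5
  i=1: min(5*2^1, 78) = 10
  i=2: min(5*2^2, 78) = 20
  i=3: min(5*2^3, 78) = 40
  i=4: min(5*2^4, 78) = 78
  i=5: min(5*2^5, 78) = 78
  i=6: min(5*2^6, 78) = 78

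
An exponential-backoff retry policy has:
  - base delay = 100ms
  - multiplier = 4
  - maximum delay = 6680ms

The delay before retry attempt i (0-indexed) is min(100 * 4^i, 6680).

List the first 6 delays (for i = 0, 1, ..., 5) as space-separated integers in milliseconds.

Computing each delay:
  i=0: min(100*4^0, 6680) = 100
  i=1: min(100*4^1, 6680) = 400
  i=2: min(100*4^2, 6680) = 1600
  i=3: min(100*4^3, 6680) = 6400
  i=4: min(100*4^4, 6680) = 6680
  i=5: min(100*4^5, 6680) = 6680

Answer: 100 400 1600 6400 6680 6680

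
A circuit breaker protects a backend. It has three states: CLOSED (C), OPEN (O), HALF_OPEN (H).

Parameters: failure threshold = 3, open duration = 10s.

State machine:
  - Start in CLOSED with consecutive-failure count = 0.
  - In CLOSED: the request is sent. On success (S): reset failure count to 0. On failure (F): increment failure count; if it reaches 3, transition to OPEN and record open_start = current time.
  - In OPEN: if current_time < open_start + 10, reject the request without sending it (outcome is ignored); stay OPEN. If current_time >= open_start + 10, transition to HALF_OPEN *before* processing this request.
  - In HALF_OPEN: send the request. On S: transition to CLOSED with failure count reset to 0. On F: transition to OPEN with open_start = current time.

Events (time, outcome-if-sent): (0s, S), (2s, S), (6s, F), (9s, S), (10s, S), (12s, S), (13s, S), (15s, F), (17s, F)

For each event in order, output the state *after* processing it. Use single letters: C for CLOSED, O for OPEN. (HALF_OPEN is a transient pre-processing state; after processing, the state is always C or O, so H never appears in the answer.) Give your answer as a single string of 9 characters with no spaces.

State after each event:
  event#1 t=0s outcome=S: state=CLOSED
  event#2 t=2s outcome=S: state=CLOSED
  event#3 t=6s outcome=F: state=CLOSED
  event#4 t=9s outcome=S: state=CLOSED
  event#5 t=10s outcome=S: state=CLOSED
  event#6 t=12s outcome=S: state=CLOSED
  event#7 t=13s outcome=S: state=CLOSED
  event#8 t=15s outcome=F: state=CLOSED
  event#9 t=17s outcome=F: state=CLOSED

Answer: CCCCCCCCC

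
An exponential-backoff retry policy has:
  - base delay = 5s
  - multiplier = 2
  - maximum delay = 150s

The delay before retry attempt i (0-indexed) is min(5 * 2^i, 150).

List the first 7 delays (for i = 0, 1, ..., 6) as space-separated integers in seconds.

Computing each delay:
  i=0: min(5*2^0, 150) = 5
  i=1: min(5*2^1, 150) = 10
  i=2: min(5*2^2, 150) = 20
  i=3: min(5*2^3, 150) = 40
  i=4: min(5*2^4, 150) = 80
  i=5: min(5*2^5, 150) = 150
  i=6: min(5*2^6, 150) = 150

Answer: 5 10 20 40 80 150 150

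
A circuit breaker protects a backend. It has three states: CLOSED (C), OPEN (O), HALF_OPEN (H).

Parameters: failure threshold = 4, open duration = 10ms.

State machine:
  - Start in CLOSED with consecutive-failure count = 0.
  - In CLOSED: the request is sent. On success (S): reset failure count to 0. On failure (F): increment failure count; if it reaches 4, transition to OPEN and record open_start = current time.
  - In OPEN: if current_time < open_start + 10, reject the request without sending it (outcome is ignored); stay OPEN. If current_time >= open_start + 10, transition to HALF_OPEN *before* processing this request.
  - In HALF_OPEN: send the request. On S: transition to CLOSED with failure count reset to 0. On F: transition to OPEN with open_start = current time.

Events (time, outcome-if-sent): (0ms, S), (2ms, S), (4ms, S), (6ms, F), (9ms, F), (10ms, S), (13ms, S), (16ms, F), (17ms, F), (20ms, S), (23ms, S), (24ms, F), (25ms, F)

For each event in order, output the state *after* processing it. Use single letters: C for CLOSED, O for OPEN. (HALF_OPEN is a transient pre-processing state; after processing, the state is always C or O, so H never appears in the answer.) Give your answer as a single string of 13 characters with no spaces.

State after each event:
  event#1 t=0ms outcome=S: state=CLOSED
  event#2 t=2ms outcome=S: state=CLOSED
  event#3 t=4ms outcome=S: state=CLOSED
  event#4 t=6ms outcome=F: state=CLOSED
  event#5 t=9ms outcome=F: state=CLOSED
  event#6 t=10ms outcome=S: state=CLOSED
  event#7 t=13ms outcome=S: state=CLOSED
  event#8 t=16ms outcome=F: state=CLOSED
  event#9 t=17ms outcome=F: state=CLOSED
  event#10 t=20ms outcome=S: state=CLOSED
  event#11 t=23ms outcome=S: state=CLOSED
  event#12 t=24ms outcome=F: state=CLOSED
  event#13 t=25ms outcome=F: state=CLOSED

Answer: CCCCCCCCCCCCC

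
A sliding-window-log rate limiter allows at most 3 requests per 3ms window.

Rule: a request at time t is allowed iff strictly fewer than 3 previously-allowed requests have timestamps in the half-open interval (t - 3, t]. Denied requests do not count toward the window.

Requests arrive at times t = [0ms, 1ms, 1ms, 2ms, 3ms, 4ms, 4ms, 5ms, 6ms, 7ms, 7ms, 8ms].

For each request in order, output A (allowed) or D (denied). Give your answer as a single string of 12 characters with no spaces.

Tracking allowed requests in the window:
  req#1 t=0ms: ALLOW
  req#2 t=1ms: ALLOW
  req#3 t=1ms: ALLOW
  req#4 t=2ms: DENY
  req#5 t=3ms: ALLOW
  req#6 t=4ms: ALLOW
  req#7 t=4ms: ALLOW
  req#8 t=5ms: DENY
  req#9 t=6ms: ALLOW
  req#10 t=7ms: ALLOW
  req#11 t=7ms: ALLOW
  req#12 t=8ms: DENY

Answer: AAADAAADAAAD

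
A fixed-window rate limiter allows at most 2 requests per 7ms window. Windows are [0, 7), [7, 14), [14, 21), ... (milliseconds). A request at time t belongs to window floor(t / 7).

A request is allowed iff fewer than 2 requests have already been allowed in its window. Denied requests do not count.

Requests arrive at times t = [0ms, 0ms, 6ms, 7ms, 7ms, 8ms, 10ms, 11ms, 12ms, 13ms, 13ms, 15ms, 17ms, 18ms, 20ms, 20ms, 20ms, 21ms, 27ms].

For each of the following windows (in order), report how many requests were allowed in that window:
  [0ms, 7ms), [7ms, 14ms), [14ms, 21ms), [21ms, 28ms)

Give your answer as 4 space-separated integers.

Answer: 2 2 2 2

Derivation:
Processing requests:
  req#1 t=0ms (window 0): ALLOW
  req#2 t=0ms (window 0): ALLOW
  req#3 t=6ms (window 0): DENY
  req#4 t=7ms (window 1): ALLOW
  req#5 t=7ms (window 1): ALLOW
  req#6 t=8ms (window 1): DENY
  req#7 t=10ms (window 1): DENY
  req#8 t=11ms (window 1): DENY
  req#9 t=12ms (window 1): DENY
  req#10 t=13ms (window 1): DENY
  req#11 t=13ms (window 1): DENY
  req#12 t=15ms (window 2): ALLOW
  req#13 t=17ms (window 2): ALLOW
  req#14 t=18ms (window 2): DENY
  req#15 t=20ms (window 2): DENY
  req#16 t=20ms (window 2): DENY
  req#17 t=20ms (window 2): DENY
  req#18 t=21ms (window 3): ALLOW
  req#19 t=27ms (window 3): ALLOW

Allowed counts by window: 2 2 2 2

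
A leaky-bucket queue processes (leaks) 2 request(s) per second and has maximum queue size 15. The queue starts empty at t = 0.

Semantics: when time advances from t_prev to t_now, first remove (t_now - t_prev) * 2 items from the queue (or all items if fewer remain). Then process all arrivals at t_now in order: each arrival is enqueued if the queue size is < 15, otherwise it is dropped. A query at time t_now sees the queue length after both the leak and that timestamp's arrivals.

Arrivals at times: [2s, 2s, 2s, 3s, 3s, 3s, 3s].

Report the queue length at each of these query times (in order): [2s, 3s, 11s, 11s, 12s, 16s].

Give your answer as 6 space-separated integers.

Queue lengths at query times:
  query t=2s: backlog = 3
  query t=3s: backlog = 5
  query t=11s: backlog = 0
  query t=11s: backlog = 0
  query t=12s: backlog = 0
  query t=16s: backlog = 0

Answer: 3 5 0 0 0 0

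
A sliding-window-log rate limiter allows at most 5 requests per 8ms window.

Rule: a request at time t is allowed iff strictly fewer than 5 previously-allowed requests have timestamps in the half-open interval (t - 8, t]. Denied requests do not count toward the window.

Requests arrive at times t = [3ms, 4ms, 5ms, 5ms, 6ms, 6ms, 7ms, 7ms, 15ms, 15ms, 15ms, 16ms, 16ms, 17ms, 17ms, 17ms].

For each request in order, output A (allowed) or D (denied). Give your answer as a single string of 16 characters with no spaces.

Tracking allowed requests in the window:
  req#1 t=3ms: ALLOW
  req#2 t=4ms: ALLOW
  req#3 t=5ms: ALLOW
  req#4 t=5ms: ALLOW
  req#5 t=6ms: ALLOW
  req#6 t=6ms: DENY
  req#7 t=7ms: DENY
  req#8 t=7ms: DENY
  req#9 t=15ms: ALLOW
  req#10 t=15ms: ALLOW
  req#11 t=15ms: ALLOW
  req#12 t=16ms: ALLOW
  req#13 t=16ms: ALLOW
  req#14 t=17ms: DENY
  req#15 t=17ms: DENY
  req#16 t=17ms: DENY

Answer: AAAAADDDAAAAADDD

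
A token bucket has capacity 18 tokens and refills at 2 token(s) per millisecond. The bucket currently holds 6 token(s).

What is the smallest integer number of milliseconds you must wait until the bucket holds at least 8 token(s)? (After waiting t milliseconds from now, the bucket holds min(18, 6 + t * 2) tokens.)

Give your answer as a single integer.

Need 6 + t * 2 >= 8, so t >= 2/2.
Smallest integer t = ceil(2/2) = 1.

Answer: 1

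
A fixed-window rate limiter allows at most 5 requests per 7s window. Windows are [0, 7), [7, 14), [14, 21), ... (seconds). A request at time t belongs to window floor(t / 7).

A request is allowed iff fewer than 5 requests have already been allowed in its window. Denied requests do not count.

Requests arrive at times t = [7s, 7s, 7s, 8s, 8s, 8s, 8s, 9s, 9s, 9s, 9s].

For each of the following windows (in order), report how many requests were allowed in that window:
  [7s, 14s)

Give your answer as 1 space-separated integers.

Processing requests:
  req#1 t=7s (window 1): ALLOW
  req#2 t=7s (window 1): ALLOW
  req#3 t=7s (window 1): ALLOW
  req#4 t=8s (window 1): ALLOW
  req#5 t=8s (window 1): ALLOW
  req#6 t=8s (window 1): DENY
  req#7 t=8s (window 1): DENY
  req#8 t=9s (window 1): DENY
  req#9 t=9s (window 1): DENY
  req#10 t=9s (window 1): DENY
  req#11 t=9s (window 1): DENY

Allowed counts by window: 5

Answer: 5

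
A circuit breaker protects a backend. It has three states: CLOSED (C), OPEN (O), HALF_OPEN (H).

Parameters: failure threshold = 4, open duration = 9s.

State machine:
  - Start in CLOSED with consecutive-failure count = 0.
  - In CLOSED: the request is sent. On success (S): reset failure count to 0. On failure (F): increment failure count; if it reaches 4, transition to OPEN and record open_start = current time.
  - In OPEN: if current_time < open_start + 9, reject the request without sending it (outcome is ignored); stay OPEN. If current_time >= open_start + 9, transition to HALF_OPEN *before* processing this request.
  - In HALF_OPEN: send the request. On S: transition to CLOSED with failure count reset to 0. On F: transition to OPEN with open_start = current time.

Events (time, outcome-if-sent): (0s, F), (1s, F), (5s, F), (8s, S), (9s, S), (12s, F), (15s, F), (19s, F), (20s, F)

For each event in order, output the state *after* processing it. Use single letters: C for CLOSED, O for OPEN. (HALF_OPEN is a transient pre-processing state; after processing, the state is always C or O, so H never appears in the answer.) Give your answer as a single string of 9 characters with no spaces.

Answer: CCCCCCCCO

Derivation:
State after each event:
  event#1 t=0s outcome=F: state=CLOSED
  event#2 t=1s outcome=F: state=CLOSED
  event#3 t=5s outcome=F: state=CLOSED
  event#4 t=8s outcome=S: state=CLOSED
  event#5 t=9s outcome=S: state=CLOSED
  event#6 t=12s outcome=F: state=CLOSED
  event#7 t=15s outcome=F: state=CLOSED
  event#8 t=19s outcome=F: state=CLOSED
  event#9 t=20s outcome=F: state=OPEN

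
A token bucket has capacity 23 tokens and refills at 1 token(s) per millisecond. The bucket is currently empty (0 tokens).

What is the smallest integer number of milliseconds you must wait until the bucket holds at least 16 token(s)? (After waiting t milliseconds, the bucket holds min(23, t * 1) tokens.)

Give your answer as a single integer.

Need t * 1 >= 16, so t >= 16/1.
Smallest integer t = ceil(16/1) = 16.

Answer: 16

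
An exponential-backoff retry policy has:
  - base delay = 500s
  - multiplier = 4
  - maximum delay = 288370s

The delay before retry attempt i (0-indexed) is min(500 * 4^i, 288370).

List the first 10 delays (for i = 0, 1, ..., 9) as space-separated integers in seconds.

Computing each delay:
  i=0: min(500*4^0, 288370) = 500
  i=1: min(500*4^1, 288370) = 2000
  i=2: min(500*4^2, 288370) = 8000
  i=3: min(500*4^3, 288370) = 32000
  i=4: min(500*4^4, 288370) = 128000
  i=5: min(500*4^5, 288370) = 288370
  i=6: min(500*4^6, 288370) = 288370
  i=7: min(500*4^7, 288370) = 288370
  i=8: min(500*4^8, 288370) = 288370
  i=9: min(500*4^9, 288370) = 288370

Answer: 500 2000 8000 32000 128000 288370 288370 288370 288370 288370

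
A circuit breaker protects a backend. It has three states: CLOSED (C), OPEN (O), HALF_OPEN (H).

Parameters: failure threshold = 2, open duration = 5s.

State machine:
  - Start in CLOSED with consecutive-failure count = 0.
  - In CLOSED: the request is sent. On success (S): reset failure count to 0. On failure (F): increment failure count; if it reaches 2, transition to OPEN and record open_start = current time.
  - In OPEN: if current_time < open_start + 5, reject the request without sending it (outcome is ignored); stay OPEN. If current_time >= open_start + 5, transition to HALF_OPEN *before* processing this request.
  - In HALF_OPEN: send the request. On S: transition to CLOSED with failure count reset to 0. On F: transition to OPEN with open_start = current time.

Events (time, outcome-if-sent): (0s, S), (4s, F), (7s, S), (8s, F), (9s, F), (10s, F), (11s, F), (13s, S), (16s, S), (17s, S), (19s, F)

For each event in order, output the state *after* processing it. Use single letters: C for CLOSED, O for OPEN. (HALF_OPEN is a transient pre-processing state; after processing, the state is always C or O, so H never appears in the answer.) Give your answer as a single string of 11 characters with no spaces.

Answer: CCCCOOOOCCC

Derivation:
State after each event:
  event#1 t=0s outcome=S: state=CLOSED
  event#2 t=4s outcome=F: state=CLOSED
  event#3 t=7s outcome=S: state=CLOSED
  event#4 t=8s outcome=F: state=CLOSED
  event#5 t=9s outcome=F: state=OPEN
  event#6 t=10s outcome=F: state=OPEN
  event#7 t=11s outcome=F: state=OPEN
  event#8 t=13s outcome=S: state=OPEN
  event#9 t=16s outcome=S: state=CLOSED
  event#10 t=17s outcome=S: state=CLOSED
  event#11 t=19s outcome=F: state=CLOSED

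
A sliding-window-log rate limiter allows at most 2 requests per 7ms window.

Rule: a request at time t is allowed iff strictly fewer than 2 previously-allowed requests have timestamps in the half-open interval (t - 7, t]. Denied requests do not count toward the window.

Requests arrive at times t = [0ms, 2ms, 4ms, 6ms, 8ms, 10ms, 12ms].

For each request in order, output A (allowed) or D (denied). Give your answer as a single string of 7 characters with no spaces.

Tracking allowed requests in the window:
  req#1 t=0ms: ALLOW
  req#2 t=2ms: ALLOW
  req#3 t=4ms: DENY
  req#4 t=6ms: DENY
  req#5 t=8ms: ALLOW
  req#6 t=10ms: ALLOW
  req#7 t=12ms: DENY

Answer: AADDAAD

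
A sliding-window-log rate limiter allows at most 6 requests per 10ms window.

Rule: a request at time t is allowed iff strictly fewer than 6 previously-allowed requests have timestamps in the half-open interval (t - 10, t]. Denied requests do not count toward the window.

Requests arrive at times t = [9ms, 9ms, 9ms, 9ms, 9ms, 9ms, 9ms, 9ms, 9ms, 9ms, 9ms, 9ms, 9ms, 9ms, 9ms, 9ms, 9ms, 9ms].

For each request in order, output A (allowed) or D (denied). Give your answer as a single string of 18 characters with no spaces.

Tracking allowed requests in the window:
  req#1 t=9ms: ALLOW
  req#2 t=9ms: ALLOW
  req#3 t=9ms: ALLOW
  req#4 t=9ms: ALLOW
  req#5 t=9ms: ALLOW
  req#6 t=9ms: ALLOW
  req#7 t=9ms: DENY
  req#8 t=9ms: DENY
  req#9 t=9ms: DENY
  req#10 t=9ms: DENY
  req#11 t=9ms: DENY
  req#12 t=9ms: DENY
  req#13 t=9ms: DENY
  req#14 t=9ms: DENY
  req#15 t=9ms: DENY
  req#16 t=9ms: DENY
  req#17 t=9ms: DENY
  req#18 t=9ms: DENY

Answer: AAAAAADDDDDDDDDDDD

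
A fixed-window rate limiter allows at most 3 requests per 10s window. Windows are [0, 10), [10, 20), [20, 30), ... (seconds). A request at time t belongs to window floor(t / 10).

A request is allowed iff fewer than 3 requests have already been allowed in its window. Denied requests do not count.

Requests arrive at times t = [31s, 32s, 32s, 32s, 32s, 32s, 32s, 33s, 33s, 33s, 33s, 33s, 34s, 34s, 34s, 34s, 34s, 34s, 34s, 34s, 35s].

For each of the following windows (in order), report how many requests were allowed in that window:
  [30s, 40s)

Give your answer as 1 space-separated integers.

Processing requests:
  req#1 t=31s (window 3): ALLOW
  req#2 t=32s (window 3): ALLOW
  req#3 t=32s (window 3): ALLOW
  req#4 t=32s (window 3): DENY
  req#5 t=32s (window 3): DENY
  req#6 t=32s (window 3): DENY
  req#7 t=32s (window 3): DENY
  req#8 t=33s (window 3): DENY
  req#9 t=33s (window 3): DENY
  req#10 t=33s (window 3): DENY
  req#11 t=33s (window 3): DENY
  req#12 t=33s (window 3): DENY
  req#13 t=34s (window 3): DENY
  req#14 t=34s (window 3): DENY
  req#15 t=34s (window 3): DENY
  req#16 t=34s (window 3): DENY
  req#17 t=34s (window 3): DENY
  req#18 t=34s (window 3): DENY
  req#19 t=34s (window 3): DENY
  req#20 t=34s (window 3): DENY
  req#21 t=35s (window 3): DENY

Allowed counts by window: 3

Answer: 3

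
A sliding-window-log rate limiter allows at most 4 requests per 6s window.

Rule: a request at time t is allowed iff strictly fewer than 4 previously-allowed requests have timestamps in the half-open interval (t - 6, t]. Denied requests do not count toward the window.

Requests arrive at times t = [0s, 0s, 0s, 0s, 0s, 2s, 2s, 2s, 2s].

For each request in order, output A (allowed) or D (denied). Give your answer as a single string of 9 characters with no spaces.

Answer: AAAADDDDD

Derivation:
Tracking allowed requests in the window:
  req#1 t=0s: ALLOW
  req#2 t=0s: ALLOW
  req#3 t=0s: ALLOW
  req#4 t=0s: ALLOW
  req#5 t=0s: DENY
  req#6 t=2s: DENY
  req#7 t=2s: DENY
  req#8 t=2s: DENY
  req#9 t=2s: DENY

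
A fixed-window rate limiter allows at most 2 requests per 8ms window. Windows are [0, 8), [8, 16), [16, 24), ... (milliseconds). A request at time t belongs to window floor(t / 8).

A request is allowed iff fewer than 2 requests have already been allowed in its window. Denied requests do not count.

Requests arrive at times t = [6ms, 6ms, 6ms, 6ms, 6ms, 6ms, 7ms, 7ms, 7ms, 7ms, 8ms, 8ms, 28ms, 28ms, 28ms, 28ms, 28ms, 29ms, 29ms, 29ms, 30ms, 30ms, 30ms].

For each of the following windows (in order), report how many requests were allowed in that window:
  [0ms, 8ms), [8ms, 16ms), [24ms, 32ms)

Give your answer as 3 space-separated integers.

Answer: 2 2 2

Derivation:
Processing requests:
  req#1 t=6ms (window 0): ALLOW
  req#2 t=6ms (window 0): ALLOW
  req#3 t=6ms (window 0): DENY
  req#4 t=6ms (window 0): DENY
  req#5 t=6ms (window 0): DENY
  req#6 t=6ms (window 0): DENY
  req#7 t=7ms (window 0): DENY
  req#8 t=7ms (window 0): DENY
  req#9 t=7ms (window 0): DENY
  req#10 t=7ms (window 0): DENY
  req#11 t=8ms (window 1): ALLOW
  req#12 t=8ms (window 1): ALLOW
  req#13 t=28ms (window 3): ALLOW
  req#14 t=28ms (window 3): ALLOW
  req#15 t=28ms (window 3): DENY
  req#16 t=28ms (window 3): DENY
  req#17 t=28ms (window 3): DENY
  req#18 t=29ms (window 3): DENY
  req#19 t=29ms (window 3): DENY
  req#20 t=29ms (window 3): DENY
  req#21 t=30ms (window 3): DENY
  req#22 t=30ms (window 3): DENY
  req#23 t=30ms (window 3): DENY

Allowed counts by window: 2 2 2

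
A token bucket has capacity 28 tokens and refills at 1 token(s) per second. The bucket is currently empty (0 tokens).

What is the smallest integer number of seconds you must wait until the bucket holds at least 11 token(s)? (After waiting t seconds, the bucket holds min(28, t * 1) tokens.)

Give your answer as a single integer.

Need t * 1 >= 11, so t >= 11/1.
Smallest integer t = ceil(11/1) = 11.

Answer: 11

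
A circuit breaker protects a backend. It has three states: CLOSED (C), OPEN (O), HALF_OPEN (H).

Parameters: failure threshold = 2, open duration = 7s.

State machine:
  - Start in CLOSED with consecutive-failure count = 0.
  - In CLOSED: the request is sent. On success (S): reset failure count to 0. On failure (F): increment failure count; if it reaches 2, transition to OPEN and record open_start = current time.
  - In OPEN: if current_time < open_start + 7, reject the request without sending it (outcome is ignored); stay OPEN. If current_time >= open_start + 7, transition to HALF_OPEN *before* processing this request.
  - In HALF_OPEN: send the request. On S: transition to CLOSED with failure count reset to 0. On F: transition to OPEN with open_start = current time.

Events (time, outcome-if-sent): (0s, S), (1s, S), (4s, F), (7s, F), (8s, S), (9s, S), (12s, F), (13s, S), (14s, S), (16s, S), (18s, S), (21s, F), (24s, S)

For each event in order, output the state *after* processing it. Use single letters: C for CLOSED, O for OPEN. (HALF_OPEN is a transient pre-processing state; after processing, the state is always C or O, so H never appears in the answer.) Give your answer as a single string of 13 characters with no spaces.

Answer: CCCOOOOOCCCCC

Derivation:
State after each event:
  event#1 t=0s outcome=S: state=CLOSED
  event#2 t=1s outcome=S: state=CLOSED
  event#3 t=4s outcome=F: state=CLOSED
  event#4 t=7s outcome=F: state=OPEN
  event#5 t=8s outcome=S: state=OPEN
  event#6 t=9s outcome=S: state=OPEN
  event#7 t=12s outcome=F: state=OPEN
  event#8 t=13s outcome=S: state=OPEN
  event#9 t=14s outcome=S: state=CLOSED
  event#10 t=16s outcome=S: state=CLOSED
  event#11 t=18s outcome=S: state=CLOSED
  event#12 t=21s outcome=F: state=CLOSED
  event#13 t=24s outcome=S: state=CLOSED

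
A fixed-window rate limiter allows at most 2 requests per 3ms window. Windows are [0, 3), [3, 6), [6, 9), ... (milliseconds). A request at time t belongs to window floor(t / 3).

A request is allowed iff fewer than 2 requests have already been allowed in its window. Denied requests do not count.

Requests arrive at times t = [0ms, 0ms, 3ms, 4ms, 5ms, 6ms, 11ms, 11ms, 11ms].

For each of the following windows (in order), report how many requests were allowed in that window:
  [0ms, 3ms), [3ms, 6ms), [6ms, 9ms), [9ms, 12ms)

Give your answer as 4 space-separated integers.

Answer: 2 2 1 2

Derivation:
Processing requests:
  req#1 t=0ms (window 0): ALLOW
  req#2 t=0ms (window 0): ALLOW
  req#3 t=3ms (window 1): ALLOW
  req#4 t=4ms (window 1): ALLOW
  req#5 t=5ms (window 1): DENY
  req#6 t=6ms (window 2): ALLOW
  req#7 t=11ms (window 3): ALLOW
  req#8 t=11ms (window 3): ALLOW
  req#9 t=11ms (window 3): DENY

Allowed counts by window: 2 2 1 2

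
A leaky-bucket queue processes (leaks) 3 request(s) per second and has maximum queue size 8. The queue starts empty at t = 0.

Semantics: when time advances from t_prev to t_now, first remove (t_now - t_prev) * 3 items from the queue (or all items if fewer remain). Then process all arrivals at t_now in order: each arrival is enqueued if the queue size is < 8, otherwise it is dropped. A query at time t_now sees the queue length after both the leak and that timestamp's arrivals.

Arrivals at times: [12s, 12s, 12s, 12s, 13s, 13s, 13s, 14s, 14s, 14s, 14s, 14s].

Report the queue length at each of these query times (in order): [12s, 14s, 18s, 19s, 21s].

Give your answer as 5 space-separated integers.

Answer: 4 6 0 0 0

Derivation:
Queue lengths at query times:
  query t=12s: backlog = 4
  query t=14s: backlog = 6
  query t=18s: backlog = 0
  query t=19s: backlog = 0
  query t=21s: backlog = 0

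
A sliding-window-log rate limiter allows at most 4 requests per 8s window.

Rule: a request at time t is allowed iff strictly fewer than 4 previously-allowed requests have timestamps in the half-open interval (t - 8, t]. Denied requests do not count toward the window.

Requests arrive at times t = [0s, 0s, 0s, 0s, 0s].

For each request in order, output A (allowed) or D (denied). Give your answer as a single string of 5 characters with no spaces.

Answer: AAAAD

Derivation:
Tracking allowed requests in the window:
  req#1 t=0s: ALLOW
  req#2 t=0s: ALLOW
  req#3 t=0s: ALLOW
  req#4 t=0s: ALLOW
  req#5 t=0s: DENY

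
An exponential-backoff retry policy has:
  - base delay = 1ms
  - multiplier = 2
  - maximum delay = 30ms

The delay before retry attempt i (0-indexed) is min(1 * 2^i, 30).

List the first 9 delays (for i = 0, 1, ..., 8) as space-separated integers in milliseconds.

Answer: 1 2 4 8 16 30 30 30 30

Derivation:
Computing each delay:
  i=0: min(1*2^0, 30) = 1
  i=1: min(1*2^1, 30) = 2
  i=2: min(1*2^2, 30) = 4
  i=3: min(1*2^3, 30) = 8
  i=4: min(1*2^4, 30) = 16
  i=5: min(1*2^5, 30) = 30
  i=6: min(1*2^6, 30) = 30
  i=7: min(1*2^7, 30) = 30
  i=8: min(1*2^8, 30) = 30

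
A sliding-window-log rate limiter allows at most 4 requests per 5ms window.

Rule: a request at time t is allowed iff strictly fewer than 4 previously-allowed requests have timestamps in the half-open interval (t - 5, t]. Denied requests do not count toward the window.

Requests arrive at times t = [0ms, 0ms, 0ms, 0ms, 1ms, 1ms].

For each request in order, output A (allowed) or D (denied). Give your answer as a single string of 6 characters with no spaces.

Tracking allowed requests in the window:
  req#1 t=0ms: ALLOW
  req#2 t=0ms: ALLOW
  req#3 t=0ms: ALLOW
  req#4 t=0ms: ALLOW
  req#5 t=1ms: DENY
  req#6 t=1ms: DENY

Answer: AAAADD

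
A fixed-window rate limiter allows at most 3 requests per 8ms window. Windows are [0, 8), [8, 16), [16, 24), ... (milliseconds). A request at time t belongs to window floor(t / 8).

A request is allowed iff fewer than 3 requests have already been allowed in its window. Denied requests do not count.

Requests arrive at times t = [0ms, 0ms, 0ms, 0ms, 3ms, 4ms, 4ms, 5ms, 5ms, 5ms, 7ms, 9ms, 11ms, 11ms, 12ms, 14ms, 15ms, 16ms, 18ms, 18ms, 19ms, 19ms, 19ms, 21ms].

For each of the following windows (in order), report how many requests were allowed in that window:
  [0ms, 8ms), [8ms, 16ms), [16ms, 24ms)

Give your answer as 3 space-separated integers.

Processing requests:
  req#1 t=0ms (window 0): ALLOW
  req#2 t=0ms (window 0): ALLOW
  req#3 t=0ms (window 0): ALLOW
  req#4 t=0ms (window 0): DENY
  req#5 t=3ms (window 0): DENY
  req#6 t=4ms (window 0): DENY
  req#7 t=4ms (window 0): DENY
  req#8 t=5ms (window 0): DENY
  req#9 t=5ms (window 0): DENY
  req#10 t=5ms (window 0): DENY
  req#11 t=7ms (window 0): DENY
  req#12 t=9ms (window 1): ALLOW
  req#13 t=11ms (window 1): ALLOW
  req#14 t=11ms (window 1): ALLOW
  req#15 t=12ms (window 1): DENY
  req#16 t=14ms (window 1): DENY
  req#17 t=15ms (window 1): DENY
  req#18 t=16ms (window 2): ALLOW
  req#19 t=18ms (window 2): ALLOW
  req#20 t=18ms (window 2): ALLOW
  req#21 t=19ms (window 2): DENY
  req#22 t=19ms (window 2): DENY
  req#23 t=19ms (window 2): DENY
  req#24 t=21ms (window 2): DENY

Allowed counts by window: 3 3 3

Answer: 3 3 3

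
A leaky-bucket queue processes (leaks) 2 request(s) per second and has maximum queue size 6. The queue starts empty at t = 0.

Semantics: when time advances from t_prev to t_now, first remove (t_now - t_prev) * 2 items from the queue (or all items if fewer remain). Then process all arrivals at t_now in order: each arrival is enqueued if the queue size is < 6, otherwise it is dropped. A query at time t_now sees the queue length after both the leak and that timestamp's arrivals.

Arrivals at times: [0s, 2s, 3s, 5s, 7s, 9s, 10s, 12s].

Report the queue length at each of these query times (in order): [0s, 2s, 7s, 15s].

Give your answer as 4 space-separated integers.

Queue lengths at query times:
  query t=0s: backlog = 1
  query t=2s: backlog = 1
  query t=7s: backlog = 1
  query t=15s: backlog = 0

Answer: 1 1 1 0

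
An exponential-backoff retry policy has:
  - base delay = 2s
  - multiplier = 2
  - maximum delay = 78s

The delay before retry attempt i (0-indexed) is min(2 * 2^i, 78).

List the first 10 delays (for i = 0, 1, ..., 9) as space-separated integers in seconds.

Computing each delay:
  i=0: min(2*2^0, 78) = 2
  i=1: min(2*2^1, 78) = 4
  i=2: min(2*2^2, 78) = 8
  i=3: min(2*2^3, 78) = 16
  i=4: min(2*2^4, 78) = 32
  i=5: min(2*2^5, 78) = 64
  i=6: min(2*2^6, 78) = 78
  i=7: min(2*2^7, 78) = 78
  i=8: min(2*2^8, 78) = 78
  i=9: min(2*2^9, 78) = 78

Answer: 2 4 8 16 32 64 78 78 78 78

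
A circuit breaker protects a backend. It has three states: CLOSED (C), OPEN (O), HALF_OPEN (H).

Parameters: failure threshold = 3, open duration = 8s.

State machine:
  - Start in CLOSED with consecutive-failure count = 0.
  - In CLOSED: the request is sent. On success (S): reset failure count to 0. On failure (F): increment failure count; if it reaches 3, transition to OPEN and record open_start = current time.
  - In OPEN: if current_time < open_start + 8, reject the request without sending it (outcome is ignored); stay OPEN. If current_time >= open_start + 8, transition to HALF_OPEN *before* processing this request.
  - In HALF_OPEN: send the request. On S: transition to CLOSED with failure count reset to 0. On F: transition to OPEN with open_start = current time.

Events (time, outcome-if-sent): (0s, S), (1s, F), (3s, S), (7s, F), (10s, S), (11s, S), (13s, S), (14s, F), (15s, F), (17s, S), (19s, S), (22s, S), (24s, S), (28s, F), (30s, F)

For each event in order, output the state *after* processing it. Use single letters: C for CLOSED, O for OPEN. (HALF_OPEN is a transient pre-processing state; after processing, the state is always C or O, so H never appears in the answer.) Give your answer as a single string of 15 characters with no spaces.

Answer: CCCCCCCCCCCCCCC

Derivation:
State after each event:
  event#1 t=0s outcome=S: state=CLOSED
  event#2 t=1s outcome=F: state=CLOSED
  event#3 t=3s outcome=S: state=CLOSED
  event#4 t=7s outcome=F: state=CLOSED
  event#5 t=10s outcome=S: state=CLOSED
  event#6 t=11s outcome=S: state=CLOSED
  event#7 t=13s outcome=S: state=CLOSED
  event#8 t=14s outcome=F: state=CLOSED
  event#9 t=15s outcome=F: state=CLOSED
  event#10 t=17s outcome=S: state=CLOSED
  event#11 t=19s outcome=S: state=CLOSED
  event#12 t=22s outcome=S: state=CLOSED
  event#13 t=24s outcome=S: state=CLOSED
  event#14 t=28s outcome=F: state=CLOSED
  event#15 t=30s outcome=F: state=CLOSED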